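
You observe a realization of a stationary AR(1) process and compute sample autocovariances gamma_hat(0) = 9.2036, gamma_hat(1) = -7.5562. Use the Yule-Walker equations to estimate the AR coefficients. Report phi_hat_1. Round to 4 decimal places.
\hat\phi_{1} = -0.8210

The Yule-Walker equations for an AR(p) process read, in matrix form,
  Gamma_p phi = r_p,   with   (Gamma_p)_{ij} = gamma(|i - j|),
                       (r_p)_i = gamma(i),   i,j = 1..p.
Substitute the sample gammas (Toeplitz matrix and right-hand side of size 1):
  Gamma_p = [[9.2036]]
  r_p     = [-7.5562]
With p = 1 this is the single equation gamma(0) phi_1 = gamma(1):
  phi_hat_1 = gamma(1) / gamma(0) = -7.5562 / 9.2036 = -0.8210.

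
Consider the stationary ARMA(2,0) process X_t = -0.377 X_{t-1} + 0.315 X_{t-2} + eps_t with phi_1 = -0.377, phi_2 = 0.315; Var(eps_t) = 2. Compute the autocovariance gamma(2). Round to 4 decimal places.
\gamma(2) = 1.6642

Multiply the model equation by X_{t-k} and take expectations. With theta_0 = psi_0 = 1 and psi_j the MA(infinity) weights, this gives
  gamma(k) - sum_i phi_i gamma(k-i) = c_k,
  c_k = sigma^2 * sum_{j=k..q} theta_j psi_{j-k}   (c_k = 0 for k > q),
using gamma(-m) = gamma(m).
Pure AR (q = 0): c_0 = sigma^2 = 2, c_k = 0 for k >= 1.
Equations for k = 0, 1, 2 (AR order 2, c_2 = 0):
  (E0) gamma(0) = phi_1 gamma(1) + phi_2 gamma(2) + c_0
  (E1) gamma(1) = phi_1 gamma(0) + phi_2 gamma(1) + c_1
  (E2) gamma(2) = phi_1 gamma(1) + phi_2 gamma(0)
From (E1): gamma(1) = A gamma(0) + B with
  A = phi_1 / (1 - phi_2) = -0.377 / 0.685 = -0.550365,   B = c_1 / (1 - phi_2) = 0 / 0.685 = 0.
Insert (E2) into (E0): gamma(0) (1 - phi_2^2) = phi_1 (1 + phi_2) gamma(1) + c_0.
  phi_1 (1 + phi_2) = (-0.377)(1.315) = -0.495755,   1 - phi_2^2 = 0.900775.
Replace gamma(1) by A gamma(0) + B and collect gamma(0):
  gamma(0) [0.900775 - (-0.495755)(-0.550365)] = c_0 = 2
  gamma(0) * 0.627929 = 2
  gamma(0) = 2 / 0.627929 = 3.185074.
  gamma(1) = A gamma(0) = (-0.550365)(3.185074) = -1.752953.
  gamma(2) = phi_1 gamma(1) + phi_2 gamma(0) = (-0.377)(-1.752953) + (0.315)(3.185074) = 1.664162.
Therefore gamma(2) = 1.6642 (to 4 decimal places).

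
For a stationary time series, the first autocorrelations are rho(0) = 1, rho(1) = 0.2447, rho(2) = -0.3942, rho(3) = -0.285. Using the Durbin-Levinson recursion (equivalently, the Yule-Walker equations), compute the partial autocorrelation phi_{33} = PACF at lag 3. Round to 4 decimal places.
\phi_{33} = -0.0330

The PACF at lag k is phi_{kk}, the last component of the solution
to the Yule-Walker system G_k phi = r_k where
  (G_k)_{ij} = rho(|i - j|), (r_k)_i = rho(i), i,j = 1..k.
Equivalently, Durbin-Levinson gives phi_{kk} iteratively:
  phi_{11} = rho(1)
  phi_{kk} = [rho(k) - sum_{j=1..k-1} phi_{k-1,j} rho(k-j)]
            / [1 - sum_{j=1..k-1} phi_{k-1,j} rho(j)],
  phi_{k,j} = phi_{k-1,j} - phi_{kk} phi_{k-1,k-j},  j = 1..k-1.
Step k = 1:
  phi_11 = rho(1) = 0.2447.
Step k = 2:
  phi_22 = [rho(2) - phi_11 rho(1)] / [1 - phi_11 rho(1)] = [-0.3942 - (0.2447)(0.2447)] / [1 - (0.2447)(0.2447)]
         = -0.45407809 / 0.94012191 = -0.482999.
  Update: phi_21 = phi_11 - phi_22 phi_11 = 0.2447 - (-0.482999)(0.2447) = 0.36289.
Step k = 3:
  phi_33 = [rho(3) - phi_21 rho(2) - phi_22 rho(1)] / [1 - phi_21 rho(1) - phi_22 rho(2)]
    numerator   = -0.285 - (0.36289)(-0.3942) - (-0.482999)(0.2447) = -0.02375891
    denominator = 1 - (0.36289)(0.2447) - (-0.482999)(-0.3942) = 0.72080258
  phi_33 = -0.02375891 / 0.72080258 = -0.033.
Therefore phi_{33} = -0.0330.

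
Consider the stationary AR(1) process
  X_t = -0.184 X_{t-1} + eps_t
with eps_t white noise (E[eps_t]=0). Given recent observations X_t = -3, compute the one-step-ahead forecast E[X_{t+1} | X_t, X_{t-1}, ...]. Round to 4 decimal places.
E[X_{t+1} \mid \mathcal F_t] = 0.5520

For an AR(p) model X_t = c + sum_i phi_i X_{t-i} + eps_t, the
one-step-ahead conditional mean is
  E[X_{t+1} | X_t, ...] = c + sum_i phi_i X_{t+1-i}.
Substitute known values:
  E[X_{t+1} | ...] = (-0.184) * (-3)
                   = 0.5520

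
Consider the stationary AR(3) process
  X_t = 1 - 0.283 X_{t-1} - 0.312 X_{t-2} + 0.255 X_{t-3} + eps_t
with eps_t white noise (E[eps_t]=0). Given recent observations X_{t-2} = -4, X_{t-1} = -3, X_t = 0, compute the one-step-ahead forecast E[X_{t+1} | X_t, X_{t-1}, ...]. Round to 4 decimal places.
E[X_{t+1} \mid \mathcal F_t] = 0.9160

For an AR(p) model X_t = c + sum_i phi_i X_{t-i} + eps_t, the
one-step-ahead conditional mean is
  E[X_{t+1} | X_t, ...] = c + sum_i phi_i X_{t+1-i}.
Substitute known values:
  E[X_{t+1} | ...] = 1 + (-0.283) * (0) + (-0.312) * (-3) + (0.255) * (-4)
                   = 0.9160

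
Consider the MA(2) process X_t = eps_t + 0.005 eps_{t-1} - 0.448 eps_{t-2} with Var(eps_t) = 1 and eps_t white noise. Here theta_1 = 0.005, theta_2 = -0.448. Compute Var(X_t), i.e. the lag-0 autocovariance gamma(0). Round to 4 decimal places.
\gamma(0) = 1.2007

For an MA(q) process X_t = eps_t + sum_i theta_i eps_{t-i} with
Var(eps_t) = sigma^2, the variance is
  gamma(0) = sigma^2 * (1 + sum_i theta_i^2).
  sum_i theta_i^2 = (0.005)^2 + (-0.448)^2 = 0.000025 + 0.200704 = 0.200729.
  gamma(0) = 1 * (1 + 0.200729) = 1 * 1.200729 = 1.200729, which rounds to 1.2007.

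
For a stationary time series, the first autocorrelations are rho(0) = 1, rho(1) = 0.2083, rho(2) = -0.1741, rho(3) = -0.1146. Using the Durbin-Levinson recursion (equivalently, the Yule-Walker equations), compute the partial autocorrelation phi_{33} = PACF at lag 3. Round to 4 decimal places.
\phi_{33} = -0.0251

The PACF at lag k is phi_{kk}, the last component of the solution
to the Yule-Walker system G_k phi = r_k where
  (G_k)_{ij} = rho(|i - j|), (r_k)_i = rho(i), i,j = 1..k.
Equivalently, Durbin-Levinson gives phi_{kk} iteratively:
  phi_{11} = rho(1)
  phi_{kk} = [rho(k) - sum_{j=1..k-1} phi_{k-1,j} rho(k-j)]
            / [1 - sum_{j=1..k-1} phi_{k-1,j} rho(j)],
  phi_{k,j} = phi_{k-1,j} - phi_{kk} phi_{k-1,k-j},  j = 1..k-1.
Step k = 1:
  phi_11 = rho(1) = 0.2083.
Step k = 2:
  phi_22 = [rho(2) - phi_11 rho(1)] / [1 - phi_11 rho(1)] = [-0.1741 - (0.2083)(0.2083)] / [1 - (0.2083)(0.2083)]
         = -0.21748889 / 0.95661111 = -0.227354.
  Update: phi_21 = phi_11 - phi_22 phi_11 = 0.2083 - (-0.227354)(0.2083) = 0.255658.
Step k = 3:
  phi_33 = [rho(3) - phi_21 rho(2) - phi_22 rho(1)] / [1 - phi_21 rho(1) - phi_22 rho(2)]
    numerator   = -0.1146 - (0.255658)(-0.1741) - (-0.227354)(0.2083) = -0.02273225
    denominator = 1 - (0.255658)(0.2083) - (-0.227354)(-0.1741) = 0.90716425
  phi_33 = -0.02273225 / 0.90716425 = -0.0251.
Therefore phi_{33} = -0.0251.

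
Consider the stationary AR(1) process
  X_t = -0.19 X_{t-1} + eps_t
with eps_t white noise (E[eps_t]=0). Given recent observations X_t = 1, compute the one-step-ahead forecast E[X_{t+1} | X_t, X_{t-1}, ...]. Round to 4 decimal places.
E[X_{t+1} \mid \mathcal F_t] = -0.1900

For an AR(p) model X_t = c + sum_i phi_i X_{t-i} + eps_t, the
one-step-ahead conditional mean is
  E[X_{t+1} | X_t, ...] = c + sum_i phi_i X_{t+1-i}.
Substitute known values:
  E[X_{t+1} | ...] = (-0.19) * (1)
                   = -0.1900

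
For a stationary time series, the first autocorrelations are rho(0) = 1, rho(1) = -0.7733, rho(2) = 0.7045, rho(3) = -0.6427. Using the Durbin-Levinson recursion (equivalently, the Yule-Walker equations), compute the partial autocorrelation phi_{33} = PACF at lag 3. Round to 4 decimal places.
\phi_{33} = -0.1000

The PACF at lag k is phi_{kk}, the last component of the solution
to the Yule-Walker system G_k phi = r_k where
  (G_k)_{ij} = rho(|i - j|), (r_k)_i = rho(i), i,j = 1..k.
Equivalently, Durbin-Levinson gives phi_{kk} iteratively:
  phi_{11} = rho(1)
  phi_{kk} = [rho(k) - sum_{j=1..k-1} phi_{k-1,j} rho(k-j)]
            / [1 - sum_{j=1..k-1} phi_{k-1,j} rho(j)],
  phi_{k,j} = phi_{k-1,j} - phi_{kk} phi_{k-1,k-j},  j = 1..k-1.
Step k = 1:
  phi_11 = rho(1) = -0.7733.
Step k = 2:
  phi_22 = [rho(2) - phi_11 rho(1)] / [1 - phi_11 rho(1)] = [0.7045 - (-0.7733)(-0.7733)] / [1 - (-0.7733)(-0.7733)]
         = 0.10650711 / 0.40200711 = 0.264938.
  Update: phi_21 = phi_11 - phi_22 phi_11 = -0.7733 - (0.264938)(-0.7733) = -0.568423.
Step k = 3:
  phi_33 = [rho(3) - phi_21 rho(2) - phi_22 rho(1)] / [1 - phi_21 rho(1) - phi_22 rho(2)]
    numerator   = -0.6427 - (-0.568423)(0.7045) - (0.264938)(-0.7733) = -0.03736904
    denominator = 1 - (-0.568423)(-0.7733) - (0.264938)(0.7045) = 0.37378929
  phi_33 = -0.03736904 / 0.37378929 = -0.1.
Therefore phi_{33} = -0.1000.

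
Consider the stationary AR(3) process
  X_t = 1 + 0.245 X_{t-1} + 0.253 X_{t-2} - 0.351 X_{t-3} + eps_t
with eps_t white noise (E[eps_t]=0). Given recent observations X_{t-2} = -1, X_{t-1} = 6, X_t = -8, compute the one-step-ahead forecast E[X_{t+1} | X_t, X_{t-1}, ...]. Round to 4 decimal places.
E[X_{t+1} \mid \mathcal F_t] = 0.9090

For an AR(p) model X_t = c + sum_i phi_i X_{t-i} + eps_t, the
one-step-ahead conditional mean is
  E[X_{t+1} | X_t, ...] = c + sum_i phi_i X_{t+1-i}.
Substitute known values:
  E[X_{t+1} | ...] = 1 + (0.245) * (-8) + (0.253) * (6) + (-0.351) * (-1)
                   = 0.9090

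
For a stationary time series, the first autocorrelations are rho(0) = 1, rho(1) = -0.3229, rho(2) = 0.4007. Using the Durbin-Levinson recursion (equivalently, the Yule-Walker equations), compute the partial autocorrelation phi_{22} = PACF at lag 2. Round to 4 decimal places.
\phi_{22} = 0.3309

The PACF at lag k is phi_{kk}, the last component of the solution
to the Yule-Walker system G_k phi = r_k where
  (G_k)_{ij} = rho(|i - j|), (r_k)_i = rho(i), i,j = 1..k.
Equivalently, Durbin-Levinson gives phi_{kk} iteratively:
  phi_{11} = rho(1)
  phi_{kk} = [rho(k) - sum_{j=1..k-1} phi_{k-1,j} rho(k-j)]
            / [1 - sum_{j=1..k-1} phi_{k-1,j} rho(j)],
  phi_{k,j} = phi_{k-1,j} - phi_{kk} phi_{k-1,k-j},  j = 1..k-1.
Step k = 1:
  phi_11 = rho(1) = -0.3229.
Step k = 2:
  phi_22 = [rho(2) - phi_11 rho(1)] / [1 - phi_11 rho(1)] = [0.4007 - (-0.3229)(-0.3229)] / [1 - (-0.3229)(-0.3229)]
         = 0.29643559 / 0.89573559 = 0.3309.
Therefore phi_{22} = 0.3309.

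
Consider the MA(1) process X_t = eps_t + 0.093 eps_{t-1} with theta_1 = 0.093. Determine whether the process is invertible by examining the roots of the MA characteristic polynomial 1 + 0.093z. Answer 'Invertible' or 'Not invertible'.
\text{Invertible}

The MA(q) characteristic polynomial is P(z) = 1 + 0.093z.
Invertibility requires all roots to lie outside the unit circle, i.e. |z| > 1 for every root.
This is linear in z: 1 + (0.093) z = 0  =>  z = -1/(0.093) = -10.752688,  |z| = 10.752688.
Moduli of all roots: 10.7527.
All moduli strictly greater than 1? Yes.
Verdict: Invertible.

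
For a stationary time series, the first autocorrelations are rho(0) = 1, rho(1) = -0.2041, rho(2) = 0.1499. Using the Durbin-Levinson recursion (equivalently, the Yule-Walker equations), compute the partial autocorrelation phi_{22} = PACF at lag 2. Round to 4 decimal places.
\phi_{22} = 0.1129

The PACF at lag k is phi_{kk}, the last component of the solution
to the Yule-Walker system G_k phi = r_k where
  (G_k)_{ij} = rho(|i - j|), (r_k)_i = rho(i), i,j = 1..k.
Equivalently, Durbin-Levinson gives phi_{kk} iteratively:
  phi_{11} = rho(1)
  phi_{kk} = [rho(k) - sum_{j=1..k-1} phi_{k-1,j} rho(k-j)]
            / [1 - sum_{j=1..k-1} phi_{k-1,j} rho(j)],
  phi_{k,j} = phi_{k-1,j} - phi_{kk} phi_{k-1,k-j},  j = 1..k-1.
Step k = 1:
  phi_11 = rho(1) = -0.2041.
Step k = 2:
  phi_22 = [rho(2) - phi_11 rho(1)] / [1 - phi_11 rho(1)] = [0.1499 - (-0.2041)(-0.2041)] / [1 - (-0.2041)(-0.2041)]
         = 0.10824319 / 0.95834319 = 0.1129.
Therefore phi_{22} = 0.1129.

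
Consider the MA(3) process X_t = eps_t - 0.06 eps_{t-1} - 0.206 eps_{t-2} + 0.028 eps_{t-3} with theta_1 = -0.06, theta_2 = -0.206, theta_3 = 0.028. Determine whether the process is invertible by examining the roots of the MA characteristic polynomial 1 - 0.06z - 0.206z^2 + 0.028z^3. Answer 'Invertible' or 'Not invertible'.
\text{Invertible}

The MA(q) characteristic polynomial is P(z) = 1 - 0.06z - 0.206z^2 + 0.028z^3.
Invertibility requires all roots to lie outside the unit circle, i.e. |z| > 1 for every root.
Degree 3: look for a simple real root z0 first, then factor out (1 - z/z0) and solve the remaining quadratic.
Testing z0 = 2.5: P(2.5) = 1 + (-0.06)(2.5) + (-0.206)(2.5)^2 + (0.028)(2.5)^3
  = 1 + (-0.15) + (-1.2875) + (0.4375) = 0.  So z_0 = 2.5 is a root, |z_0| = 2.5.
Divide out the factor (1 - 0.4 z) = (1 - z/z0) (since 1/z0 = 0.4):
  P(z) = (1 - 0.4 z)(1 + (0.34) z + (-0.07) z^2)
  [check: z-coef 0.34 - (0.4) = -0.06; z^2-coef -0.07 - (0.4)(0.34) = -0.206; z^3-coef -(0.4)(-0.07) = 0.028.]
Remaining roots from the quadratic factor 1 + (0.34) z + (-0.07) z^2:
  Set 1 + (0.34) z + (-0.07) z^2 = 0, i.e. a z^2 + b z + c = 0 with a = -0.07, b = 0.34, c = 1.
  Discriminant D = b^2 - 4ac = (0.34)^2 - 4*(-0.07)*1 = 0.1156 - (-0.28) = 0.3956.
  D >= 0, so the roots are real: z = (-b +/- sqrt(D)) / (2a) = (-0.34 +/- 0.628967) / (-0.14).
    z_1 = (-0.34 + 0.628967) / (-0.14) = -2.0641,   |z_1| = 2.0641.
    z_2 = (-0.34 - 0.628967) / (-0.14) = 6.9212,   |z_2| = 6.9212.
Moduli of all roots: 2.5000, 2.0641, 6.9212.
All moduli strictly greater than 1? Yes.
Verdict: Invertible.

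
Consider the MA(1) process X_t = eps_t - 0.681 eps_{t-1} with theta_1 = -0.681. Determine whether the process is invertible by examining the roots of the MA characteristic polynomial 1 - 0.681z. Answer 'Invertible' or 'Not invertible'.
\text{Invertible}

The MA(q) characteristic polynomial is P(z) = 1 - 0.681z.
Invertibility requires all roots to lie outside the unit circle, i.e. |z| > 1 for every root.
This is linear in z: 1 + (-0.681) z = 0  =>  z = -1/(-0.681) = 1.468429,  |z| = 1.468429.
Moduli of all roots: 1.4684.
All moduli strictly greater than 1? Yes.
Verdict: Invertible.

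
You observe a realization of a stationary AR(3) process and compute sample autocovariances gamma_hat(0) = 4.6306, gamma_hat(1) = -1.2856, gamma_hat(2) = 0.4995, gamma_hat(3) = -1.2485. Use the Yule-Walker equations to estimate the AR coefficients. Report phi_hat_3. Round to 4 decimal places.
\hat\phi_{3} = -0.2510

The Yule-Walker equations for an AR(p) process read, in matrix form,
  Gamma_p phi = r_p,   with   (Gamma_p)_{ij} = gamma(|i - j|),
                       (r_p)_i = gamma(i),   i,j = 1..p.
Substitute the sample gammas (Toeplitz matrix and right-hand side of size 3):
  Gamma_p = [[4.6306, -1.2856, 0.4995], [-1.2856, 4.6306, -1.2856], [0.4995, -1.2856, 4.6306]]
  r_p     = [-1.2856, 0.4995, -1.2485]
Written out (R1..R3):
  (R1) 4.6306 phi_1 - 1.2856 phi_2 + 0.4995 phi_3 = -1.2856
  (R2) -1.2856 phi_1 + 4.6306 phi_2 - 1.2856 phi_3 = 0.4995
  (R3) 0.4995 phi_1 - 1.2856 phi_2 + 4.6306 phi_3 = -1.2485
Gaussian elimination:
  R2 <- R2 - (-1.2856/4.6306) R1 = R2 - (-0.277631) R1:  4.273677 phi_2 - 1.146923 phi_3 = 0.142577
  R3 <- R3 - (0.4995/4.6306) R1 = R3 - (0.107869) R1:  -1.146923 phi_2 + 4.576719 phi_3 = -1.109823
  R3 <- R3 - (-1.146923/4.273677) R2 = R3 - (-0.268369) R2:  4.26892 phi_3 = -1.07156
Back-substitution:
  phi_hat_3 = -1.07156 / 4.26892 = -0.251014
  phi_hat_2 = (0.142577 - (-1.146923)(-0.251014)) / 4.273677 = -0.034003
  phi_hat_1 = (-1.2856 - (-1.2856)(-0.034003) - (0.4995)(-0.251014)) / 4.6306 = -0.259995
So phi_hat = [-0.2600, -0.0340, -0.2510].
Therefore phi_hat_3 = -0.2510.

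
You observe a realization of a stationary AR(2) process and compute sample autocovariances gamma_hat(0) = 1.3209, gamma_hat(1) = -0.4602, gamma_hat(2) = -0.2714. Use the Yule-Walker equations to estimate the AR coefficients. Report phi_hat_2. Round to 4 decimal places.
\hat\phi_{2} = -0.3720

The Yule-Walker equations for an AR(p) process read, in matrix form,
  Gamma_p phi = r_p,   with   (Gamma_p)_{ij} = gamma(|i - j|),
                       (r_p)_i = gamma(i),   i,j = 1..p.
Substitute the sample gammas (Toeplitz matrix and right-hand side of size 2):
  Gamma_p = [[1.3209, -0.4602], [-0.4602, 1.3209]]
  r_p     = [-0.4602, -0.2714]
Written out:
  1.3209 phi_1 - 0.4602 phi_2 = -0.4602
  -0.4602 phi_1 + 1.3209 phi_2 = -0.2714
Solve by Cramer's rule:
  det = gamma(0)^2 - gamma(1)^2 = (1.3209)^2 - (-0.4602)^2 = 1.74477681 - 0.21178404 = 1.53299277
  phi_hat_1 = [gamma(1) gamma(0) - gamma(1) gamma(2)] / det = [(-0.4602)(1.3209) - (-0.4602)(-0.2714)] / 1.53299277 = -0.73277646 / 1.53299277 = -0.478
  phi_hat_2 = [gamma(0) gamma(2) - gamma(1)^2] / det = [(1.3209)(-0.2714) - (-0.4602)^2] / 1.53299277 = -0.5702763 / 1.53299277 = -0.372
So phi_hat = [-0.4780, -0.3720].
Therefore phi_hat_2 = -0.3720.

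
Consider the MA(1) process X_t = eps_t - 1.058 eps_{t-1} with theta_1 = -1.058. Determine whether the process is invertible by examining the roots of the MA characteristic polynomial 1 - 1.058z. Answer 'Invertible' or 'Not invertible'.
\text{Not invertible}

The MA(q) characteristic polynomial is P(z) = 1 - 1.058z.
Invertibility requires all roots to lie outside the unit circle, i.e. |z| > 1 for every root.
This is linear in z: 1 + (-1.058) z = 0  =>  z = -1/(-1.058) = 0.94518,  |z| = 0.94518.
Moduli of all roots: 0.9452.
All moduli strictly greater than 1? No.
Verdict: Not invertible.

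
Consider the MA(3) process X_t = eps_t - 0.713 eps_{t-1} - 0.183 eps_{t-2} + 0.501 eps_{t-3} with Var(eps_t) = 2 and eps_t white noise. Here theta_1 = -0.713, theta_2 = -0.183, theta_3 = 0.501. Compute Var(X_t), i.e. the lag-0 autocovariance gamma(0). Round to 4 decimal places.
\gamma(0) = 3.5857

For an MA(q) process X_t = eps_t + sum_i theta_i eps_{t-i} with
Var(eps_t) = sigma^2, the variance is
  gamma(0) = sigma^2 * (1 + sum_i theta_i^2).
  sum_i theta_i^2 = (-0.713)^2 + (-0.183)^2 + (0.501)^2 = 0.508369 + 0.033489 + 0.251001 = 0.792859.
  gamma(0) = 2 * (1 + 0.792859) = 2 * 1.792859 = 3.585718, which rounds to 3.5857.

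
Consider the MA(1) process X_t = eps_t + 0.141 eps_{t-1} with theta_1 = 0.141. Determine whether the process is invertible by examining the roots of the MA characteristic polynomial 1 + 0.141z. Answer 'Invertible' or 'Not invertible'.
\text{Invertible}

The MA(q) characteristic polynomial is P(z) = 1 + 0.141z.
Invertibility requires all roots to lie outside the unit circle, i.e. |z| > 1 for every root.
This is linear in z: 1 + (0.141) z = 0  =>  z = -1/(0.141) = -7.092199,  |z| = 7.092199.
Moduli of all roots: 7.0922.
All moduli strictly greater than 1? Yes.
Verdict: Invertible.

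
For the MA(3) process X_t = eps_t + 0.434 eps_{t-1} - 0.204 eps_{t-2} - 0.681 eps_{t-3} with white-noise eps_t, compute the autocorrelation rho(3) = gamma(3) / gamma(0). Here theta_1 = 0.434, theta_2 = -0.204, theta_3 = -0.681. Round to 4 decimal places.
\rho(3) = -0.4021

For an MA(q) process with theta_0 = 1, the autocovariance is
  gamma(k) = sigma^2 * sum_{i=0..q-k} theta_i * theta_{i+k},
and rho(k) = gamma(k) / gamma(0). Sigma^2 cancels.
  numerator   = (1)*(-0.681) = -0.681.
  denominator = (1)^2 + (0.434)^2 + (-0.204)^2 + (-0.681)^2 = 1.693733.
  rho(3) = -0.681 / 1.693733 = -0.4021.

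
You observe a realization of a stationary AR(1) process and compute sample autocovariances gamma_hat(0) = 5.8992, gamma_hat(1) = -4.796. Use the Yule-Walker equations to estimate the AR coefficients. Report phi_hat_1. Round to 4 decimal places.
\hat\phi_{1} = -0.8130

The Yule-Walker equations for an AR(p) process read, in matrix form,
  Gamma_p phi = r_p,   with   (Gamma_p)_{ij} = gamma(|i - j|),
                       (r_p)_i = gamma(i),   i,j = 1..p.
Substitute the sample gammas (Toeplitz matrix and right-hand side of size 1):
  Gamma_p = [[5.8992]]
  r_p     = [-4.796]
With p = 1 this is the single equation gamma(0) phi_1 = gamma(1):
  phi_hat_1 = gamma(1) / gamma(0) = -4.796 / 5.8992 = -0.8130.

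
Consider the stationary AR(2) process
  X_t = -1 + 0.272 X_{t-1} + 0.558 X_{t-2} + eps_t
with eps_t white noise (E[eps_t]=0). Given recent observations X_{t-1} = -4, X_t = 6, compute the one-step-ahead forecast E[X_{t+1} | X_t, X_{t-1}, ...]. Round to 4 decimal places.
E[X_{t+1} \mid \mathcal F_t] = -1.6000

For an AR(p) model X_t = c + sum_i phi_i X_{t-i} + eps_t, the
one-step-ahead conditional mean is
  E[X_{t+1} | X_t, ...] = c + sum_i phi_i X_{t+1-i}.
Substitute known values:
  E[X_{t+1} | ...] = -1 + (0.272) * (6) + (0.558) * (-4)
                   = -1.6000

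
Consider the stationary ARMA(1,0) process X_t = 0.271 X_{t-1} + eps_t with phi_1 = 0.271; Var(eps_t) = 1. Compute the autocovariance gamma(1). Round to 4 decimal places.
\gamma(1) = 0.2925

Multiply the model equation by X_{t-k} and take expectations. With theta_0 = psi_0 = 1 and psi_j the MA(infinity) weights, this gives
  gamma(k) - sum_i phi_i gamma(k-i) = c_k,
  c_k = sigma^2 * sum_{j=k..q} theta_j psi_{j-k}   (c_k = 0 for k > q),
using gamma(-m) = gamma(m).
Pure AR (q = 0): c_0 = sigma^2 = 1, c_k = 0 for k >= 1.
Equations for k = 0 and k = 1 (AR order 1):
  gamma(0) = phi_1 gamma(1) + c_0
  gamma(1) = phi_1 gamma(0) + c_1
Substituting the second into the first: gamma(0) (1 - phi_1^2) = c_0 + phi_1 c_1, so
  gamma(0) = c_0 / (1 - phi_1^2) = 1 / (1 - (0.271)^2) = 1 / 0.926559 = 1.079262.
  gamma(1) = phi_1 gamma(0) = (0.271)(1.079262) = 0.29248.
Therefore gamma(1) = 0.2925 (to 4 decimal places).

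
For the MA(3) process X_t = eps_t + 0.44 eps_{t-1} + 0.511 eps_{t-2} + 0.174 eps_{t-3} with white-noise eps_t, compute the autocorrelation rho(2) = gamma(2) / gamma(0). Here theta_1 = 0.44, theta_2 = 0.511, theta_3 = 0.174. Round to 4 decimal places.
\rho(2) = 0.3957

For an MA(q) process with theta_0 = 1, the autocovariance is
  gamma(k) = sigma^2 * sum_{i=0..q-k} theta_i * theta_{i+k},
and rho(k) = gamma(k) / gamma(0). Sigma^2 cancels.
  numerator   = (1)*(0.511) + (0.44)*(0.174) = 0.58756.
  denominator = (1)^2 + (0.44)^2 + (0.511)^2 + (0.174)^2 = 1.484997.
  rho(2) = 0.58756 / 1.484997 = 0.3957.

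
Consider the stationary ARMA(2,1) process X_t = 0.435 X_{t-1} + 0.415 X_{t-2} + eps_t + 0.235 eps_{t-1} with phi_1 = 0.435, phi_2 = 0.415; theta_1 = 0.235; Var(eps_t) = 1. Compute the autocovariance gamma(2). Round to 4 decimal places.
\gamma(2) = 2.9777

Multiply the model equation by X_{t-k} and take expectations. With theta_0 = psi_0 = 1 and psi_j the MA(infinity) weights, this gives
  gamma(k) - sum_i phi_i gamma(k-i) = c_k,
  c_k = sigma^2 * sum_{j=k..q} theta_j psi_{j-k}   (c_k = 0 for k > q),
using gamma(-m) = gamma(m).
psi-weights needed (psi_j = theta_j + sum_i phi_i psi_{j-i}):
  psi_1 = theta_1 + phi_1 = 0.235 + (0.435) = 0.67
Right-hand sides:
  c_0 = sigma^2 (1 + theta_1 psi_1) = 1 * (1 + (0.235)(0.67)) = 1 * 1.15745 = 1.15745
  c_1 = sigma^2 theta_1 = 1 * (0.235) = 0.235
  c_2 = 0
Equations for k = 0, 1, 2 (AR order 2, c_2 = 0):
  (E0) gamma(0) = phi_1 gamma(1) + phi_2 gamma(2) + c_0
  (E1) gamma(1) = phi_1 gamma(0) + phi_2 gamma(1) + c_1
  (E2) gamma(2) = phi_1 gamma(1) + phi_2 gamma(0)
From (E1): gamma(1) = A gamma(0) + B with
  A = phi_1 / (1 - phi_2) = 0.435 / 0.585 = 0.74359,   B = c_1 / (1 - phi_2) = 0.235 / 0.585 = 0.401709.
Insert (E2) into (E0): gamma(0) (1 - phi_2^2) = phi_1 (1 + phi_2) gamma(1) + c_0.
  phi_1 (1 + phi_2) = (0.435)(1.415) = 0.615525,   1 - phi_2^2 = 0.827775.
Replace gamma(1) by A gamma(0) + B and collect gamma(0):
  gamma(0) [0.827775 - (0.615525)(0.74359)] = (0.615525)(0.401709) + 1.15745
  gamma(0) * 0.370077 = 1.404712
  gamma(0) = 1.404712 / 0.370077 = 3.79573.
  gamma(1) = A gamma(0) + B = (0.74359)(3.79573) + (0.401709) = 3.224176.
  gamma(2) = phi_1 gamma(1) + phi_2 gamma(0) = (0.435)(3.224176) + (0.415)(3.79573) = 2.977744.
Therefore gamma(2) = 2.9777 (to 4 decimal places).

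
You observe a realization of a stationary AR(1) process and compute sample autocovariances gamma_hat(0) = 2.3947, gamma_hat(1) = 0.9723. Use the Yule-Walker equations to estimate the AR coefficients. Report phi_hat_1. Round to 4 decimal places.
\hat\phi_{1} = 0.4060

The Yule-Walker equations for an AR(p) process read, in matrix form,
  Gamma_p phi = r_p,   with   (Gamma_p)_{ij} = gamma(|i - j|),
                       (r_p)_i = gamma(i),   i,j = 1..p.
Substitute the sample gammas (Toeplitz matrix and right-hand side of size 1):
  Gamma_p = [[2.3947]]
  r_p     = [0.9723]
With p = 1 this is the single equation gamma(0) phi_1 = gamma(1):
  phi_hat_1 = gamma(1) / gamma(0) = 0.9723 / 2.3947 = 0.4060.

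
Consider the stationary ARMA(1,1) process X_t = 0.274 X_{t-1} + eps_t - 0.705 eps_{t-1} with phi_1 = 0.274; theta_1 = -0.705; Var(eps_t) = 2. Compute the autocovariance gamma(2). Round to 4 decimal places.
\gamma(2) = -0.2060

Multiply the model equation by X_{t-k} and take expectations. With theta_0 = psi_0 = 1 and psi_j the MA(infinity) weights, this gives
  gamma(k) - sum_i phi_i gamma(k-i) = c_k,
  c_k = sigma^2 * sum_{j=k..q} theta_j psi_{j-k}   (c_k = 0 for k > q),
using gamma(-m) = gamma(m).
psi-weights needed (psi_j = theta_j + sum_i phi_i psi_{j-i}):
  psi_1 = theta_1 + phi_1 = -0.705 + (0.274) = -0.431
Right-hand sides:
  c_0 = sigma^2 (1 + theta_1 psi_1) = 2 * (1 + (-0.705)(-0.431)) = 2 * 1.303855 = 2.60771
  c_1 = sigma^2 theta_1 = 2 * (-0.705) = -1.41
  c_2 = 0
Equations for k = 0 and k = 1 (AR order 1):
  gamma(0) = phi_1 gamma(1) + c_0
  gamma(1) = phi_1 gamma(0) + c_1
Substituting the second into the first: gamma(0) (1 - phi_1^2) = c_0 + phi_1 c_1, so
  gamma(0) = (c_0 + phi_1 c_1) / (1 - phi_1^2) = (2.60771 + (0.274)(-1.41)) / (1 - (0.274)^2) = 2.22137 / 0.924924 = 2.401678.
  gamma(1) = phi_1 gamma(0) + c_1 = (0.274)(2.401678) + (-1.41) = -0.75194.
For k = 2 (> q): gamma(2) = phi_1 gamma(1) = (0.274)(-0.75194) = -0.206032.
Therefore gamma(2) = -0.2060 (to 4 decimal places).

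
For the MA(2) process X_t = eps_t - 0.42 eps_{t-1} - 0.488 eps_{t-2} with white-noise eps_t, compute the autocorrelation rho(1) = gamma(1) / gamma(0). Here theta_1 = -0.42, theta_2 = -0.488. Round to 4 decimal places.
\rho(1) = -0.1520

For an MA(q) process with theta_0 = 1, the autocovariance is
  gamma(k) = sigma^2 * sum_{i=0..q-k} theta_i * theta_{i+k},
and rho(k) = gamma(k) / gamma(0). Sigma^2 cancels.
  numerator   = (1)*(-0.42) + (-0.42)*(-0.488) = -0.21504.
  denominator = (1)^2 + (-0.42)^2 + (-0.488)^2 = 1.414544.
  rho(1) = -0.21504 / 1.414544 = -0.1520.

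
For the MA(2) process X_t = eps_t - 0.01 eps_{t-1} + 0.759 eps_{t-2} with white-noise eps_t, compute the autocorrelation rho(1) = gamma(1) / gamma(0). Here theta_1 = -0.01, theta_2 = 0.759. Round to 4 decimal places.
\rho(1) = -0.0112

For an MA(q) process with theta_0 = 1, the autocovariance is
  gamma(k) = sigma^2 * sum_{i=0..q-k} theta_i * theta_{i+k},
and rho(k) = gamma(k) / gamma(0). Sigma^2 cancels.
  numerator   = (1)*(-0.01) + (-0.01)*(0.759) = -0.01759.
  denominator = (1)^2 + (-0.01)^2 + (0.759)^2 = 1.576181.
  rho(1) = -0.01759 / 1.576181 = -0.0112.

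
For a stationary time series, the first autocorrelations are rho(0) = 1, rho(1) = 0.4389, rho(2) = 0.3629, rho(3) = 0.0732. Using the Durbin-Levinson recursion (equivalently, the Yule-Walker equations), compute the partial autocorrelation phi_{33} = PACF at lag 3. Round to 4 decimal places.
\phi_{33} = -0.1880

The PACF at lag k is phi_{kk}, the last component of the solution
to the Yule-Walker system G_k phi = r_k where
  (G_k)_{ij} = rho(|i - j|), (r_k)_i = rho(i), i,j = 1..k.
Equivalently, Durbin-Levinson gives phi_{kk} iteratively:
  phi_{11} = rho(1)
  phi_{kk} = [rho(k) - sum_{j=1..k-1} phi_{k-1,j} rho(k-j)]
            / [1 - sum_{j=1..k-1} phi_{k-1,j} rho(j)],
  phi_{k,j} = phi_{k-1,j} - phi_{kk} phi_{k-1,k-j},  j = 1..k-1.
Step k = 1:
  phi_11 = rho(1) = 0.4389.
Step k = 2:
  phi_22 = [rho(2) - phi_11 rho(1)] / [1 - phi_11 rho(1)] = [0.3629 - (0.4389)(0.4389)] / [1 - (0.4389)(0.4389)]
         = 0.17026679 / 0.80736679 = 0.210891.
  Update: phi_21 = phi_11 - phi_22 phi_11 = 0.4389 - (0.210891)(0.4389) = 0.34634.
Step k = 3:
  phi_33 = [rho(3) - phi_21 rho(2) - phi_22 rho(1)] / [1 - phi_21 rho(1) - phi_22 rho(2)]
    numerator   = 0.0732 - (0.34634)(0.3629) - (0.210891)(0.4389) = -0.14504696
    denominator = 1 - (0.34634)(0.4389) - (0.210891)(0.3629) = 0.77145897
  phi_33 = -0.14504696 / 0.77145897 = -0.188.
Therefore phi_{33} = -0.1880.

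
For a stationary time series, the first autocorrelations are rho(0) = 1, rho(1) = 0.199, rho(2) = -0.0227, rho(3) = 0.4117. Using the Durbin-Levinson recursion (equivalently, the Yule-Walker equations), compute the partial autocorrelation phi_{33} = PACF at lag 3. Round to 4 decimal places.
\phi_{33} = 0.4490

The PACF at lag k is phi_{kk}, the last component of the solution
to the Yule-Walker system G_k phi = r_k where
  (G_k)_{ij} = rho(|i - j|), (r_k)_i = rho(i), i,j = 1..k.
Equivalently, Durbin-Levinson gives phi_{kk} iteratively:
  phi_{11} = rho(1)
  phi_{kk} = [rho(k) - sum_{j=1..k-1} phi_{k-1,j} rho(k-j)]
            / [1 - sum_{j=1..k-1} phi_{k-1,j} rho(j)],
  phi_{k,j} = phi_{k-1,j} - phi_{kk} phi_{k-1,k-j},  j = 1..k-1.
Step k = 1:
  phi_11 = rho(1) = 0.199.
Step k = 2:
  phi_22 = [rho(2) - phi_11 rho(1)] / [1 - phi_11 rho(1)] = [-0.0227 - (0.199)(0.199)] / [1 - (0.199)(0.199)]
         = -0.062301 / 0.960399 = -0.06487.
  Update: phi_21 = phi_11 - phi_22 phi_11 = 0.199 - (-0.06487)(0.199) = 0.211909.
Step k = 3:
  phi_33 = [rho(3) - phi_21 rho(2) - phi_22 rho(1)] / [1 - phi_21 rho(1) - phi_22 rho(2)]
    numerator   = 0.4117 - (0.211909)(-0.0227) - (-0.06487)(0.199) = 0.42941945
    denominator = 1 - (0.211909)(0.199) - (-0.06487)(-0.0227) = 0.95635754
  phi_33 = 0.42941945 / 0.95635754 = 0.449.
Therefore phi_{33} = 0.4490.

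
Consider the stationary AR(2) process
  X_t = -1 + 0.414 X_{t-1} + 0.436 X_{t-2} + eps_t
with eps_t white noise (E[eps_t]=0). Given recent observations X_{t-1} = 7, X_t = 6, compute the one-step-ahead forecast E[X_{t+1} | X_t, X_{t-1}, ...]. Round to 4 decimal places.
E[X_{t+1} \mid \mathcal F_t] = 4.5360

For an AR(p) model X_t = c + sum_i phi_i X_{t-i} + eps_t, the
one-step-ahead conditional mean is
  E[X_{t+1} | X_t, ...] = c + sum_i phi_i X_{t+1-i}.
Substitute known values:
  E[X_{t+1} | ...] = -1 + (0.414) * (6) + (0.436) * (7)
                   = 4.5360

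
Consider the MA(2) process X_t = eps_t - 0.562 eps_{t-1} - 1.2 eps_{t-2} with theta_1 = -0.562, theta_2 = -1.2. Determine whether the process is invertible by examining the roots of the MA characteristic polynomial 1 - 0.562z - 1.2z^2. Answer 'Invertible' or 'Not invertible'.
\text{Not invertible}

The MA(q) characteristic polynomial is P(z) = 1 - 0.562z - 1.2z^2.
Invertibility requires all roots to lie outside the unit circle, i.e. |z| > 1 for every root.
Set 1 + (-0.562) z + (-1.2) z^2 = 0, i.e. a z^2 + b z + c = 0 with a = -1.2, b = -0.562, c = 1.
Discriminant D = b^2 - 4ac = (-0.562)^2 - 4*(-1.2)*1 = 0.315844 - (-4.8) = 5.115844.
D >= 0, so the roots are real: z = (-b +/- sqrt(D)) / (2a) = (0.562 +/- 2.261823) / (-2.4).
  z_1 = (0.562 + 2.261823) / (-2.4) = -1.1766,   |z_1| = 1.1766.
  z_2 = (0.562 - 2.261823) / (-2.4) = 0.7083,   |z_2| = 0.7083.
Moduli of all roots: 1.1766, 0.7083.
All moduli strictly greater than 1? No.
Verdict: Not invertible.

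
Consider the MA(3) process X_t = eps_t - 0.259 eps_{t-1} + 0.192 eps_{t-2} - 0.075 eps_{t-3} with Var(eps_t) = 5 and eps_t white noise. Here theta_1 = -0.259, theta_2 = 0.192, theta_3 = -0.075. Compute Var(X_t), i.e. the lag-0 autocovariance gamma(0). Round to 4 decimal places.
\gamma(0) = 5.5479

For an MA(q) process X_t = eps_t + sum_i theta_i eps_{t-i} with
Var(eps_t) = sigma^2, the variance is
  gamma(0) = sigma^2 * (1 + sum_i theta_i^2).
  sum_i theta_i^2 = (-0.259)^2 + (0.192)^2 + (-0.075)^2 = 0.067081 + 0.036864 + 0.005625 = 0.10957.
  gamma(0) = 5 * (1 + 0.10957) = 5 * 1.10957 = 5.54785, which rounds to 5.5479.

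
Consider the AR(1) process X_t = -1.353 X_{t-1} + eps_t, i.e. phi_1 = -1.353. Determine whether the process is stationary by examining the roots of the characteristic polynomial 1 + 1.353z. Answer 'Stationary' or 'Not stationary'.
\text{Not stationary}

The AR(p) characteristic polynomial is P(z) = 1 + 1.353z.
Stationarity requires all roots to lie outside the unit circle, i.e. |z| > 1 for every root.
This is linear in z: 1 + (1.353) z = 0  =>  z = -1/(1.353) = -0.739098,  |z| = 0.739098.
Moduli of all roots: 0.7391.
All moduli strictly greater than 1? No.
Verdict: Not stationary.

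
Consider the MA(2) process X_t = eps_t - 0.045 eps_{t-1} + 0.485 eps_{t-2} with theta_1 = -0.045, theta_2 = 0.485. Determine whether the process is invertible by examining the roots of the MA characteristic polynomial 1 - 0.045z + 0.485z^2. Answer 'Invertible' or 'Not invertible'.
\text{Invertible}

The MA(q) characteristic polynomial is P(z) = 1 - 0.045z + 0.485z^2.
Invertibility requires all roots to lie outside the unit circle, i.e. |z| > 1 for every root.
Set 1 + (-0.045) z + (0.485) z^2 = 0, i.e. a z^2 + b z + c = 0 with a = 0.485, b = -0.045, c = 1.
Discriminant D = b^2 - 4ac = (-0.045)^2 - 4*(0.485)*1 = 0.002025 - (1.94) = -1.937975.
D < 0, so the roots are the complex-conjugate pair z = (-b +/- i sqrt(-D)) / (2a) = 0.0464 +/- 1.4352i.
For a conjugate pair |z|^2 = z * conj(z) = (product of roots) = c/a = 1/(0.485) = 2.061856, so |z| = sqrt(2.061856) = 1.4359 for both roots.
Moduli of all roots: 1.4359, 1.4359.
All moduli strictly greater than 1? Yes.
Verdict: Invertible.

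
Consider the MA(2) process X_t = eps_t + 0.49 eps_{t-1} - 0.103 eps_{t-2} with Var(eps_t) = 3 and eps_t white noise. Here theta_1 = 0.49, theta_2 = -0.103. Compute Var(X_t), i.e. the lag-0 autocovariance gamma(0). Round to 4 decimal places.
\gamma(0) = 3.7521

For an MA(q) process X_t = eps_t + sum_i theta_i eps_{t-i} with
Var(eps_t) = sigma^2, the variance is
  gamma(0) = sigma^2 * (1 + sum_i theta_i^2).
  sum_i theta_i^2 = (0.49)^2 + (-0.103)^2 = 0.2401 + 0.010609 = 0.250709.
  gamma(0) = 3 * (1 + 0.250709) = 3 * 1.250709 = 3.752127, which rounds to 3.7521.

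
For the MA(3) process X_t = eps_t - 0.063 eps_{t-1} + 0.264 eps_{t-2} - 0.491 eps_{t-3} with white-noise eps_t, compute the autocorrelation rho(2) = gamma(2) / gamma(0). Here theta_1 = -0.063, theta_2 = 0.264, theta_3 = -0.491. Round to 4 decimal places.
\rho(2) = 0.2243

For an MA(q) process with theta_0 = 1, the autocovariance is
  gamma(k) = sigma^2 * sum_{i=0..q-k} theta_i * theta_{i+k},
and rho(k) = gamma(k) / gamma(0). Sigma^2 cancels.
  numerator   = (1)*(0.264) + (-0.063)*(-0.491) = 0.294933.
  denominator = (1)^2 + (-0.063)^2 + (0.264)^2 + (-0.491)^2 = 1.314746.
  rho(2) = 0.294933 / 1.314746 = 0.2243.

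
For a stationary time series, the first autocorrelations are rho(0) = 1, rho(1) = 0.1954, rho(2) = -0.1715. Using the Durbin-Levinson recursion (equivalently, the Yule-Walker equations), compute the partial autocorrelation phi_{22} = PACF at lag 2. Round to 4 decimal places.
\phi_{22} = -0.2180

The PACF at lag k is phi_{kk}, the last component of the solution
to the Yule-Walker system G_k phi = r_k where
  (G_k)_{ij} = rho(|i - j|), (r_k)_i = rho(i), i,j = 1..k.
Equivalently, Durbin-Levinson gives phi_{kk} iteratively:
  phi_{11} = rho(1)
  phi_{kk} = [rho(k) - sum_{j=1..k-1} phi_{k-1,j} rho(k-j)]
            / [1 - sum_{j=1..k-1} phi_{k-1,j} rho(j)],
  phi_{k,j} = phi_{k-1,j} - phi_{kk} phi_{k-1,k-j},  j = 1..k-1.
Step k = 1:
  phi_11 = rho(1) = 0.1954.
Step k = 2:
  phi_22 = [rho(2) - phi_11 rho(1)] / [1 - phi_11 rho(1)] = [-0.1715 - (0.1954)(0.1954)] / [1 - (0.1954)(0.1954)]
         = -0.20968116 / 0.96181884 = -0.218.
Therefore phi_{22} = -0.2180.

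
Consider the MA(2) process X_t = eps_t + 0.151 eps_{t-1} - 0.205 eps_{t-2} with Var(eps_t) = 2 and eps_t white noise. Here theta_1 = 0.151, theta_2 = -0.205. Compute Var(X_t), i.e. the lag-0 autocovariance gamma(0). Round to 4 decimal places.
\gamma(0) = 2.1297

For an MA(q) process X_t = eps_t + sum_i theta_i eps_{t-i} with
Var(eps_t) = sigma^2, the variance is
  gamma(0) = sigma^2 * (1 + sum_i theta_i^2).
  sum_i theta_i^2 = (0.151)^2 + (-0.205)^2 = 0.022801 + 0.042025 = 0.064826.
  gamma(0) = 2 * (1 + 0.064826) = 2 * 1.064826 = 2.129652, which rounds to 2.1297.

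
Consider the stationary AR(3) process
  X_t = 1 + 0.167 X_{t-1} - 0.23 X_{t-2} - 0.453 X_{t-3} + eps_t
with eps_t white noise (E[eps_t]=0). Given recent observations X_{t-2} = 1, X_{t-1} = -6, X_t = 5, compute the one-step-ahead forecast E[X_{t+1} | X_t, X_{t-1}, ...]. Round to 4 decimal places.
E[X_{t+1} \mid \mathcal F_t] = 2.7620

For an AR(p) model X_t = c + sum_i phi_i X_{t-i} + eps_t, the
one-step-ahead conditional mean is
  E[X_{t+1} | X_t, ...] = c + sum_i phi_i X_{t+1-i}.
Substitute known values:
  E[X_{t+1} | ...] = 1 + (0.167) * (5) + (-0.23) * (-6) + (-0.453) * (1)
                   = 2.7620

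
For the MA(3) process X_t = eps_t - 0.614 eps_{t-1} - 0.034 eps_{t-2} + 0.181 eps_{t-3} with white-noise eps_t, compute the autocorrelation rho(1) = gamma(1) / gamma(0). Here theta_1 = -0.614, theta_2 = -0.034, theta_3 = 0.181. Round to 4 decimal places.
\rho(1) = -0.4247

For an MA(q) process with theta_0 = 1, the autocovariance is
  gamma(k) = sigma^2 * sum_{i=0..q-k} theta_i * theta_{i+k},
and rho(k) = gamma(k) / gamma(0). Sigma^2 cancels.
  numerator   = (1)*(-0.614) + (-0.614)*(-0.034) + (-0.034)*(0.181) = -0.599278.
  denominator = (1)^2 + (-0.614)^2 + (-0.034)^2 + (0.181)^2 = 1.410913.
  rho(1) = -0.599278 / 1.410913 = -0.4247.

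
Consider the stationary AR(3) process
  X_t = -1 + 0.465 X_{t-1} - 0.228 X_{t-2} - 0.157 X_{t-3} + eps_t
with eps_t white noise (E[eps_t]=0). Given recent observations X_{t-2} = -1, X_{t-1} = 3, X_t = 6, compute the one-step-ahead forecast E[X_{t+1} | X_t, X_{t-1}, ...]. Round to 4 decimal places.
E[X_{t+1} \mid \mathcal F_t] = 1.2630

For an AR(p) model X_t = c + sum_i phi_i X_{t-i} + eps_t, the
one-step-ahead conditional mean is
  E[X_{t+1} | X_t, ...] = c + sum_i phi_i X_{t+1-i}.
Substitute known values:
  E[X_{t+1} | ...] = -1 + (0.465) * (6) + (-0.228) * (3) + (-0.157) * (-1)
                   = 1.2630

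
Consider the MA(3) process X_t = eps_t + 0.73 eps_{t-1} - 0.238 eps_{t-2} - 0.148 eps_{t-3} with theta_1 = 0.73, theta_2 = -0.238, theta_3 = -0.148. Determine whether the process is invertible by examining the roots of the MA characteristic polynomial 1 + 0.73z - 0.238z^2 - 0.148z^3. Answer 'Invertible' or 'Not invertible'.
\text{Invertible}

The MA(q) characteristic polynomial is P(z) = 1 + 0.73z - 0.238z^2 - 0.148z^3.
Invertibility requires all roots to lie outside the unit circle, i.e. |z| > 1 for every root.
Degree 3: look for a simple real root z0 first, then factor out (1 - z/z0) and solve the remaining quadratic.
Testing z0 = -2.5: P(-2.5) = 1 + (0.73)(-2.5) + (-0.238)(-2.5)^2 + (-0.148)(-2.5)^3
  = 1 + (-1.825) + (-1.4875) + (2.3125) = 0.  So z_0 = -2.5 is a root, |z_0| = 2.5.
Divide out the factor (1 + 0.4 z) = (1 - z/z0) (since 1/z0 = -0.4):
  P(z) = (1 + 0.4 z)(1 + (0.33) z + (-0.37) z^2)
  [check: z-coef 0.33 - (-0.4) = 0.73; z^2-coef -0.37 - (-0.4)(0.33) = -0.238; z^3-coef -(-0.4)(-0.37) = -0.148.]
Remaining roots from the quadratic factor 1 + (0.33) z + (-0.37) z^2:
  Set 1 + (0.33) z + (-0.37) z^2 = 0, i.e. a z^2 + b z + c = 0 with a = -0.37, b = 0.33, c = 1.
  Discriminant D = b^2 - 4ac = (0.33)^2 - 4*(-0.37)*1 = 0.1089 - (-1.48) = 1.5889.
  D >= 0, so the roots are real: z = (-b +/- sqrt(D)) / (2a) = (-0.33 +/- 1.260516) / (-0.74).
    z_1 = (-0.33 + 1.260516) / (-0.74) = -1.2575,   |z_1| = 1.2575.
    z_2 = (-0.33 - 1.260516) / (-0.74) = 2.1493,   |z_2| = 2.1493.
Moduli of all roots: 2.5000, 1.2575, 2.1493.
All moduli strictly greater than 1? Yes.
Verdict: Invertible.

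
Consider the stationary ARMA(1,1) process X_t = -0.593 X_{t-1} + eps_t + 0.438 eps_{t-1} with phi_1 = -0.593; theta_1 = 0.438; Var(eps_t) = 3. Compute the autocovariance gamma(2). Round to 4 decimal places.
\gamma(2) = 0.3148

Multiply the model equation by X_{t-k} and take expectations. With theta_0 = psi_0 = 1 and psi_j the MA(infinity) weights, this gives
  gamma(k) - sum_i phi_i gamma(k-i) = c_k,
  c_k = sigma^2 * sum_{j=k..q} theta_j psi_{j-k}   (c_k = 0 for k > q),
using gamma(-m) = gamma(m).
psi-weights needed (psi_j = theta_j + sum_i phi_i psi_{j-i}):
  psi_1 = theta_1 + phi_1 = 0.438 + (-0.593) = -0.155
Right-hand sides:
  c_0 = sigma^2 (1 + theta_1 psi_1) = 3 * (1 + (0.438)(-0.155)) = 3 * 0.93211 = 2.79633
  c_1 = sigma^2 theta_1 = 3 * (0.438) = 1.314
  c_2 = 0
Equations for k = 0 and k = 1 (AR order 1):
  gamma(0) = phi_1 gamma(1) + c_0
  gamma(1) = phi_1 gamma(0) + c_1
Substituting the second into the first: gamma(0) (1 - phi_1^2) = c_0 + phi_1 c_1, so
  gamma(0) = (c_0 + phi_1 c_1) / (1 - phi_1^2) = (2.79633 + (-0.593)(1.314)) / (1 - (-0.593)^2) = 2.017128 / 0.648351 = 3.111167.
  gamma(1) = phi_1 gamma(0) + c_1 = (-0.593)(3.111167) + (1.314) = -0.530922.
For k = 2 (> q): gamma(2) = phi_1 gamma(1) = (-0.593)(-0.530922) = 0.314837.
Therefore gamma(2) = 0.3148 (to 4 decimal places).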